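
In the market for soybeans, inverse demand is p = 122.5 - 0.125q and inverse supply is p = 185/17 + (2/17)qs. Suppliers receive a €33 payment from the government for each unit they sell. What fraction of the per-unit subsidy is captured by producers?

Producer share = 16/33

Pre-subsidy: 122.5 - 0.125q = 185/17 + (2/17)q gives q* = 460 and p* = 65.
With the subsidy, sellers receive ps = pb + 33 for each unit, where pb is the price buyers pay.
On the curves, pb = 122.5 - 0.125q and ps = 185/17 + (2/17)q; the wedge ps − pb = 33 gives 185/17 + (2/17)q − (122.5 - 0.125q) = 33, so q' = 596.
Then pb = 122.5 − 0.125·596 = 48 and ps = 185/17 + (2/17)·596 = 81.
Buyers' price falls by p* − pb = 65 − 48 = 17; sellers' price rises by ps − p* = 81 − 65 = 16.
So producers capture 16/33 = 16/33 of each unit of subsidy.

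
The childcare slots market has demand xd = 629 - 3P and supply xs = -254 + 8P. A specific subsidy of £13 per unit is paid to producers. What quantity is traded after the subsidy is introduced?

Pre-subsidy: 629 - 3P = -254 + 8P gives P* = 883/11, x* = 4270/11.
With the subsidy, sellers receive Ps = Pb + 13 for each unit, where Pb is the price buyers pay.
Supply in terms of Pb becomes xs = -254 + 8(Pb + 13) = -150 + 8Pb. Setting this equal to demand: 629 - 3Pb = -150 + 8Pb, so Pb = 779/11.
Sellers receive Ps = 779/11 + 13 = 922/11; x' = 629 − 3·(779/11) = 4582/11.

x' = 4582/11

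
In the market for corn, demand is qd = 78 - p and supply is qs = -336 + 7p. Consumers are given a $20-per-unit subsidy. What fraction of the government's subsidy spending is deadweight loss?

Pre-subsidy: 78 - p = -336 + 7p gives p* = 51.75, q* = 26.25.
With the rebate, buyers effectively pay pb = ps − 20, where ps is the price sellers receive.
Demand in terms of ps becomes qd = 78 − 1(ps − 20) = 98 - ps. Setting this equal to supply: 98 - ps = -336 + 7ps, so ps = 54.25.
Buyers pay pb = 54.25 − 20 = 34.25; q' = -336 + 7·54.25 = 43.75.
ΔCS = ½(26.25 + 43.75)(51.75 − 34.25) = 612.5; ΔPS = ½(26.25 + 43.75)(54.25 − 51.75) = 87.5.
Government spending = 20 × 43.75 = 875.
DWL = ½ × 20 × (43.75 − 26.25) = 175; fraction = 175 / 875 = 0.2.

DWL / government spending = 0.2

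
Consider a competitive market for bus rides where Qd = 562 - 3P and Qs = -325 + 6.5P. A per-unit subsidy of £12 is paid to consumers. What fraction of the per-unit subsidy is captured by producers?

Pre-subsidy: 562 - 3P = -325 + 6.5P gives P* = 1774/19, Q* = 5356/19.
With the rebate, buyers effectively pay Pb = Ps − 12, where Ps is the price sellers receive.
Demand in terms of Ps becomes Qd = 562 − 3(Ps − 12) = 598 - 3Ps. Setting this equal to supply: 598 - 3Ps = -325 + 6.5Ps, so Ps = 1846/19.
Buyers pay Pb = 1846/19 − 12 = 1618/19; Q' = -325 + 6.5·(1846/19) = 5824/19.
Buyers' price falls by P* − Pb = 1774/19 − 1618/19 = 156/19; sellers' price rises by Ps − P* = 1846/19 − 1774/19 = 72/19.
So producers capture (72/19)/12 = 6/19 of each unit of subsidy.

Producer share = 6/19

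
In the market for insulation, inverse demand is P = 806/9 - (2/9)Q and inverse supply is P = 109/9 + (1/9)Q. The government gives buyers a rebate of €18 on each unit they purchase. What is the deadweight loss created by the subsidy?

Pre-subsidy: 806/9 - (2/9)Q = 109/9 + (1/9)Q gives Q* = 697/3 and P* = 1024/27.
With the rebate, buyers effectively pay Pb = Ps − 18, where Ps is the price sellers receive.
On the curves, Pb = 806/9 - (2/9)Q and Ps = 109/9 + (1/9)Q; the wedge Ps − Pb = 18 gives 109/9 + (1/9)Q − (806/9 - (2/9)Q) = 18, so Q' = 859/3.
Then Pb = 806/9 − (2/9)·(859/3) = 700/27 and Ps = 109/9 + (1/9)·(859/3) = 1186/27.
The subsidy expands output by 859/3 − 697/3 = 54 past the efficient level; on those units the gap between marginal cost and willingness to pay runs from 0 up to 18.
DWL = ½ × 18 × 54 = 486.

Deadweight loss = €486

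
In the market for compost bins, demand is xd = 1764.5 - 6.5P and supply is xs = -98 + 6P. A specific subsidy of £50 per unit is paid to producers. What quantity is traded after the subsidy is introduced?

Pre-subsidy: 1764.5 - 6.5P = -98 + 6P gives P* = 149, x* = 796.
With the subsidy, sellers receive Ps = Pb + 50 for each unit, where Pb is the price buyers pay.
Supply in terms of Pb becomes xs = -98 + 6(Pb + 50) = 202 + 6Pb. Setting this equal to demand: 1764.5 - 6.5Pb = 202 + 6Pb, so Pb = 125.
Sellers receive Ps = 125 + 50 = 175; x' = 1764.5 − 6.5·125 = 952.

x' = 952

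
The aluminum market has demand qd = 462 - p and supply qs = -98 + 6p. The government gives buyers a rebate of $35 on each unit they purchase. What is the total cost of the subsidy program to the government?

Pre-subsidy: 462 - p = -98 + 6p gives p* = 80, q* = 382.
With the rebate, buyers effectively pay pb = ps − 35, where ps is the price sellers receive.
Demand in terms of ps becomes qd = 462 − 1(ps − 35) = 497 - ps. Setting this equal to supply: 497 - ps = -98 + 6ps, so ps = 85.
Buyers pay pb = 85 − 35 = 50; q' = -98 + 6·85 = 412.
Government outlay = subsidy × quantity = 35 × 412 = 14420.

Government cost = $14420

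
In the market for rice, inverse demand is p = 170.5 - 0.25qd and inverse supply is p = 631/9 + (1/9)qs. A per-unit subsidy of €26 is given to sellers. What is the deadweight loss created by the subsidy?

Pre-subsidy: 170.5 - 0.25q = 631/9 + (1/9)q gives q* = 278 and p* = 101.
With the subsidy, sellers receive ps = pb + 26 for each unit, where pb is the price buyers pay.
On the curves, pb = 170.5 - 0.25q and ps = 631/9 + (1/9)q; the wedge ps − pb = 26 gives 631/9 + (1/9)q − (170.5 - 0.25q) = 26, so q' = 350.
Then pb = 170.5 − 0.25·350 = 83 and ps = 631/9 + (1/9)·350 = 109.
The subsidy expands output by 350 − 278 = 72 past the efficient level; on those units the gap between marginal cost and willingness to pay runs from 0 up to 26.
DWL = ½ × 26 × 72 = 936.

Deadweight loss = €936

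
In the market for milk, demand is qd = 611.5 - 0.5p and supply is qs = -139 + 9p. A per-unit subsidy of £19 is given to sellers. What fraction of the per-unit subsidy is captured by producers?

Pre-subsidy: 611.5 - 0.5p = -139 + 9p gives p* = 79, q* = 572.
With the subsidy, sellers receive ps = pb + 19 for each unit, where pb is the price buyers pay.
Supply in terms of pb becomes qs = -139 + 9(pb + 19) = 32 + 9pb. Setting this equal to demand: 611.5 - 0.5pb = 32 + 9pb, so pb = 61.
Sellers receive ps = 61 + 19 = 80; q' = 611.5 − 0.5·61 = 581.
Buyers' price falls by p* − pb = 79 − 61 = 18; sellers' price rises by ps − p* = 80 − 79 = 1.
So producers capture 1/19 = 1/19 of each unit of subsidy.

Producer share = 1/19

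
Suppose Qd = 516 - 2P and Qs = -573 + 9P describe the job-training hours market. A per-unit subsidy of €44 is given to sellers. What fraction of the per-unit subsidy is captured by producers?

Pre-subsidy: 516 - 2P = -573 + 9P gives P* = 99, Q* = 318.
With the subsidy, sellers receive Ps = Pb + 44 for each unit, where Pb is the price buyers pay.
Supply in terms of Pb becomes Qs = -573 + 9(Pb + 44) = -177 + 9Pb. Setting this equal to demand: 516 - 2Pb = -177 + 9Pb, so Pb = 63.
Sellers receive Ps = 63 + 44 = 107; Q' = 516 − 2·63 = 390.
Buyers' price falls by P* − Pb = 99 − 63 = 36; sellers' price rises by Ps − P* = 107 − 99 = 8.
So producers capture 8/44 = 2/11 of each unit of subsidy.

Producer share = 2/11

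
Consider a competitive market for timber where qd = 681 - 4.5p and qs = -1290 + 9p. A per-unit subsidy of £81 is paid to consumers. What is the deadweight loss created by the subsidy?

Deadweight loss = £9841.5

Pre-subsidy: 681 - 4.5p = -1290 + 9p gives p* = 146, q* = 24.
With the rebate, buyers effectively pay pb = ps − 81, where ps is the price sellers receive.
Demand in terms of ps becomes qd = 681 − 4.5(ps − 81) = 1045.5 - 4.5ps. Setting this equal to supply: 1045.5 - 4.5ps = -1290 + 9ps, so ps = 173.
Buyers pay pb = 173 − 81 = 92; q' = -1290 + 9·173 = 267.
The subsidy expands output by 267 − 24 = 243 past the efficient level; on those units the gap between marginal cost and willingness to pay runs from 0 up to 81.
DWL = ½ × 81 × 243 = 9841.5.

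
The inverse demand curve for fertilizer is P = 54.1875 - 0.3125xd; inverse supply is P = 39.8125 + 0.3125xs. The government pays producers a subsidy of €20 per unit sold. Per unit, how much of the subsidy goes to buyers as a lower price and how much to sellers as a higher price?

Buyers gain €10 per unit; sellers gain €10 per unit

Pre-subsidy: 54.1875 - 0.3125x = 39.8125 + 0.3125x gives x* = 23 and P* = 47.
With the subsidy, sellers receive Ps = Pb + 20 for each unit, where Pb is the price buyers pay.
On the curves, Pb = 54.1875 - 0.3125x and Ps = 39.8125 + 0.3125x; the wedge Ps − Pb = 20 gives 39.8125 + 0.3125x − (54.1875 - 0.3125x) = 20, so x' = 55.
Then Pb = 54.1875 − 0.3125·55 = 37 and Ps = 39.8125 + 0.3125·55 = 57.
Buyers' price falls by P* − Pb = 47 − 37 = 10; sellers' price rises by Ps − P* = 57 − 47 = 10.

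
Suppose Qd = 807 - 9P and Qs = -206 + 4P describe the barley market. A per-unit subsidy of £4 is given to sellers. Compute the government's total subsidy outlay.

Government cost = 6072/13

Pre-subsidy: 807 - 9P = -206 + 4P gives P* = 1013/13, Q* = 1374/13.
With the subsidy, sellers receive Ps = Pb + 4 for each unit, where Pb is the price buyers pay.
Supply in terms of Pb becomes Qs = -206 + 4(Pb + 4) = -190 + 4Pb. Setting this equal to demand: 807 - 9Pb = -190 + 4Pb, so Pb = 997/13.
Sellers receive Ps = 997/13 + 4 = 1049/13; Q' = 807 − 9·(997/13) = 1518/13.
Government outlay = subsidy × quantity = 4 × 1518/13 = 6072/13.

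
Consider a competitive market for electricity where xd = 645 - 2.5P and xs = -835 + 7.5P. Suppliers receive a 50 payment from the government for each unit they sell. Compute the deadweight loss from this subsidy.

Deadweight loss = 2343.75

Pre-subsidy: 645 - 2.5P = -835 + 7.5P gives P* = 148, x* = 275.
With the subsidy, sellers receive Ps = Pb + 50 for each unit, where Pb is the price buyers pay.
Supply in terms of Pb becomes xs = -835 + 7.5(Pb + 50) = -460 + 7.5Pb. Setting this equal to demand: 645 - 2.5Pb = -460 + 7.5Pb, so Pb = 110.5.
Sellers receive Ps = 110.5 + 50 = 160.5; x' = 645 − 2.5·110.5 = 368.75.
The subsidy expands output by 368.75 − 275 = 93.75 past the efficient level; on those units the gap between marginal cost and willingness to pay runs from 0 up to 50.
DWL = ½ × 50 × 93.75 = 2343.75.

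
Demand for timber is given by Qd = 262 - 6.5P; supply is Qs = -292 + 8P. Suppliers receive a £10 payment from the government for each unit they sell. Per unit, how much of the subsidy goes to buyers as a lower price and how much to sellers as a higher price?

Buyers gain 160/29 per unit; sellers gain 130/29 per unit

Pre-subsidy: 262 - 6.5P = -292 + 8P gives P* = 1108/29, Q* = 396/29.
With the subsidy, sellers receive Ps = Pb + 10 for each unit, where Pb is the price buyers pay.
Supply in terms of Pb becomes Qs = -292 + 8(Pb + 10) = -212 + 8Pb. Setting this equal to demand: 262 - 6.5Pb = -212 + 8Pb, so Pb = 948/29.
Sellers receive Ps = 948/29 + 10 = 1238/29; Q' = 262 − 6.5·(948/29) = 1436/29.
Buyers' price falls by P* − Pb = 1108/29 − 948/29 = 160/29; sellers' price rises by Ps − P* = 1238/29 − 1108/29 = 130/29.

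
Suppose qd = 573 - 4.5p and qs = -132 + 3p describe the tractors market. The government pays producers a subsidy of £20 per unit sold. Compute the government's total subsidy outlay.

Government cost = £3720

Pre-subsidy: 573 - 4.5p = -132 + 3p gives p* = 94, q* = 150.
With the subsidy, sellers receive ps = pb + 20 for each unit, where pb is the price buyers pay.
Supply in terms of pb becomes qs = -132 + 3(pb + 20) = -72 + 3pb. Setting this equal to demand: 573 - 4.5pb = -72 + 3pb, so pb = 86.
Sellers receive ps = 86 + 20 = 106; q' = 573 − 4.5·86 = 186.
Government outlay = subsidy × quantity = 20 × 186 = 3720.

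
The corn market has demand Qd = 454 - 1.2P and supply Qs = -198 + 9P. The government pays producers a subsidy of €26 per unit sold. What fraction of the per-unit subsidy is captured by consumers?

Pre-subsidy: 454 - 1.2P = -198 + 9P gives P* = 3260/51, Q* = 6414/17.
With the subsidy, sellers receive Ps = Pb + 26 for each unit, where Pb is the price buyers pay.
Supply in terms of Pb becomes Qs = -198 + 9(Pb + 26) = 36 + 9Pb. Setting this equal to demand: 454 - 1.2Pb = 36 + 9Pb, so Pb = 2090/51.
Sellers receive Ps = 2090/51 + 26 = 3416/51; Q' = 454 − 1.2·(2090/51) = 6882/17.
Buyers' price falls by P* − Pb = 3260/51 − 2090/51 = 390/17; sellers' price rises by Ps − P* = 3416/51 − 3260/51 = 52/17.
So consumers capture (390/17)/26 = 15/17 of each unit of subsidy.

Consumer share = 15/17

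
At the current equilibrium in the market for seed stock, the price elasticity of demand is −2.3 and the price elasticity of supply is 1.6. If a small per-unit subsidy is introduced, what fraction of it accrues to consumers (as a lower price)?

Consumer share = 16/39

For a small subsidy around the equilibrium, the benefit split depends on the relative slopes, which at a point are proportional to the elasticities.
Buyer share = εs/(εs + |εd|) = 1.6/(1.6 + 2.3) = 16/39; seller share = |εd|/(εs + |εd|) = 23/39.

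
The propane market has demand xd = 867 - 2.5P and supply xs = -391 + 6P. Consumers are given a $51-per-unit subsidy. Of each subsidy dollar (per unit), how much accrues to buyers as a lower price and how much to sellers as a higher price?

Buyers gain $36 per unit; sellers gain $15 per unit

Pre-subsidy: 867 - 2.5P = -391 + 6P gives P* = 148, x* = 497.
With the rebate, buyers effectively pay Pb = Ps − 51, where Ps is the price sellers receive.
Demand in terms of Ps becomes xd = 867 − 2.5(Ps − 51) = 994.5 - 2.5Ps. Setting this equal to supply: 994.5 - 2.5Ps = -391 + 6Ps, so Ps = 163.
Buyers pay Pb = 163 − 51 = 112; x' = -391 + 6·163 = 587.
Buyers' price falls by P* − Pb = 148 − 112 = 36; sellers' price rises by Ps − P* = 163 − 148 = 15.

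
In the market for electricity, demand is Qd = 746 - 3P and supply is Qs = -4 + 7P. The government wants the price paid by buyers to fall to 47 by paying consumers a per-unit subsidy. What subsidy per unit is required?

At a buyer price of 47, quantity demanded is 746 − 3·47 = 605.
Sellers supply 605 only when they receive Ps with -4 + 7·Ps = 605, i.e. Ps = 87.
s = Ps − Pb = 87 − 47 = 40.

Required subsidy s = 40 per unit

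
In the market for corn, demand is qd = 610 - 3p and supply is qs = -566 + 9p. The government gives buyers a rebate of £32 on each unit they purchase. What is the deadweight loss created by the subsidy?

Pre-subsidy: 610 - 3p = -566 + 9p gives p* = 98, q* = 316.
With the rebate, buyers effectively pay pb = ps − 32, where ps is the price sellers receive.
Demand in terms of ps becomes qd = 610 − 3(ps − 32) = 706 - 3ps. Setting this equal to supply: 706 - 3ps = -566 + 9ps, so ps = 106.
Buyers pay pb = 106 − 32 = 74; q' = -566 + 9·106 = 388.
The subsidy expands output by 388 − 316 = 72 past the efficient level; on those units the gap between marginal cost and willingness to pay runs from 0 up to 32.
DWL = ½ × 32 × 72 = 1152.

Deadweight loss = £1152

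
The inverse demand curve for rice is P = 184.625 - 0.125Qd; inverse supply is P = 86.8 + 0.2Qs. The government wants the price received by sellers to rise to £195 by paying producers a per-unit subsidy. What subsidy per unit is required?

Required subsidy s = £78 per unit

At a seller price of 195, quantity supplied is -434 + 5·195 = 541.
Buyers absorb 541 only when they pay Pb = 184.625 − 0.125·541 = 117.
s = Ps − Pb = 195 − 117 = 78.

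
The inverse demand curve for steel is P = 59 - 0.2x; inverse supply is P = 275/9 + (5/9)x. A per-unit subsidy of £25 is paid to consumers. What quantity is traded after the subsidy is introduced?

x' = 2405/34

Pre-subsidy: 59 - 0.2x = 275/9 + (5/9)x gives x* = 640/17 and P* = 875/17.
With the rebate, buyers effectively pay Pb = Ps − 25, where Ps is the price sellers receive.
On the curves, Pb = 59 - 0.2x and Ps = 275/9 + (5/9)x; the wedge Ps − Pb = 25 gives 275/9 + (5/9)x − (59 - 0.2x) = 25, so x' = 2405/34.
Then Pb = 59 − 0.2·(2405/34) = 1525/34 and Ps = 275/9 + (5/9)·(2405/34) = 2375/34.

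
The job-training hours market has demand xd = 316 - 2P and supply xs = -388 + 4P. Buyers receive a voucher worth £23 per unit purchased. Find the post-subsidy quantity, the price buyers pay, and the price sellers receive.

x' = 112; buyers pay £102; sellers receive £125

Pre-subsidy: 316 - 2P = -388 + 4P gives P* = 352/3, x* = 244/3.
With the rebate, buyers effectively pay Pb = Ps − 23, where Ps is the price sellers receive.
Demand in terms of Ps becomes xd = 316 − 2(Ps − 23) = 362 - 2Ps. Setting this equal to supply: 362 - 2Ps = -388 + 4Ps, so Ps = 125.
Buyers pay Pb = 125 − 23 = 102; x' = -388 + 4·125 = 112.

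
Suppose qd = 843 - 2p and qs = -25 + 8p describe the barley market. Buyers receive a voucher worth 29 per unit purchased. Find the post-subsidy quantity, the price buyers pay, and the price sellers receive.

q' = 715.8; buyers pay 63.6; sellers receive 92.6

Pre-subsidy: 843 - 2p = -25 + 8p gives p* = 86.8, q* = 669.4.
With the rebate, buyers effectively pay pb = ps − 29, where ps is the price sellers receive.
Demand in terms of ps becomes qd = 843 − 2(ps − 29) = 901 - 2ps. Setting this equal to supply: 901 - 2ps = -25 + 8ps, so ps = 92.6.
Buyers pay pb = 92.6 − 29 = 63.6; q' = -25 + 8·92.6 = 715.8.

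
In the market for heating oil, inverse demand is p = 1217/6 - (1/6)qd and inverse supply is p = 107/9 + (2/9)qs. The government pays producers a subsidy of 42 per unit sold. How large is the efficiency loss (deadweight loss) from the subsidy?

Pre-subsidy: 1217/6 - (1/6)q = 107/9 + (2/9)q gives q* = 491 and p* = 121.
With the subsidy, sellers receive ps = pb + 42 for each unit, where pb is the price buyers pay.
On the curves, pb = 1217/6 - (1/6)q and ps = 107/9 + (2/9)q; the wedge ps − pb = 42 gives 107/9 + (2/9)q − (1217/6 - (1/6)q) = 42, so q' = 599.
Then pb = 1217/6 − (1/6)·599 = 103 and ps = 107/9 + (2/9)·599 = 145.
The subsidy expands output by 599 − 491 = 108 past the efficient level; on those units the gap between marginal cost and willingness to pay runs from 0 up to 42.
DWL = ½ × 42 × 108 = 2268.

Deadweight loss = 2268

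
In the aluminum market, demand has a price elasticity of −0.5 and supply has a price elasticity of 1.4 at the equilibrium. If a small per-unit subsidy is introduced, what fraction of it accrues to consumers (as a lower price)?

For a small subsidy around the equilibrium, the benefit split depends on the relative slopes, which at a point are proportional to the elasticities.
Buyer share = εs/(εs + |εd|) = 1.4/(1.4 + 0.5) = 14/19; seller share = |εd|/(εs + |εd|) = 5/19.

Consumer share = 14/19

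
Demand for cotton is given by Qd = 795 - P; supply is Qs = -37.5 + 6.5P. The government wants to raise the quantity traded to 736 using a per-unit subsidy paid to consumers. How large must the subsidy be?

Required subsidy s = 60 per unit

At Q = 736, invert demand for the buyer price: Pb = (795 − 736)/1 = 59; invert supply for the seller price: Ps = (736 − (-37.5))/6.5 = 119.
The subsidy must fill the gap: s = Ps − Pb = 119 − 59 = 60.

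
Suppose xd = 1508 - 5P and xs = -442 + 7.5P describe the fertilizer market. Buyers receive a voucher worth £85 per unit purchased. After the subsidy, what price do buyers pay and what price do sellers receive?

Buyers pay £105; sellers receive £190

Pre-subsidy: 1508 - 5P = -442 + 7.5P gives P* = 156, x* = 728.
With the rebate, buyers effectively pay Pb = Ps − 85, where Ps is the price sellers receive.
Demand in terms of Ps becomes xd = 1508 − 5(Ps − 85) = 1933 - 5Ps. Setting this equal to supply: 1933 - 5Ps = -442 + 7.5Ps, so Ps = 190.
Buyers pay Pb = 190 − 85 = 105; x' = -442 + 7.5·190 = 983.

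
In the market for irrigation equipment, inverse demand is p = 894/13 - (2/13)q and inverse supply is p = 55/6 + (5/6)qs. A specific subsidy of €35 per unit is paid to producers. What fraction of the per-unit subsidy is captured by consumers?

Consumer share = 12/77

Pre-subsidy: 894/13 - (2/13)q = 55/6 + (5/6)q gives q* = 4649/77 and p* = 4580/77.
With the subsidy, sellers receive ps = pb + 35 for each unit, where pb is the price buyers pay.
On the curves, pb = 894/13 - (2/13)q and ps = 55/6 + (5/6)q; the wedge ps − pb = 35 gives 55/6 + (5/6)q − (894/13 - (2/13)q) = 35, so q' = 7379/77.
Then pb = 894/13 − (2/13)·(7379/77) = 4160/77 and ps = 55/6 + (5/6)·(7379/77) = 6855/77.
Buyers' price falls by p* − pb = 4580/77 − 4160/77 = 60/11; sellers' price rises by ps − p* = 6855/77 − 4580/77 = 325/11.
So consumers capture (60/11)/35 = 12/77 of each unit of subsidy.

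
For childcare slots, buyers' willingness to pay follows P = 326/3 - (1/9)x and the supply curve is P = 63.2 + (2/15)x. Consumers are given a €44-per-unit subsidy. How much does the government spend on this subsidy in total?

Government cost = €16104

Pre-subsidy: 326/3 - (1/9)x = 63.2 + (2/15)x gives x* = 186 and P* = 88.
With the rebate, buyers effectively pay Pb = Ps − 44, where Ps is the price sellers receive.
On the curves, Pb = 326/3 - (1/9)x and Ps = 63.2 + (2/15)x; the wedge Ps − Pb = 44 gives 63.2 + (2/15)x − (326/3 - (1/9)x) = 44, so x' = 366.
Then Pb = 326/3 − (1/9)·366 = 68 and Ps = 63.2 + (2/15)·366 = 112.
Government outlay = subsidy × quantity = 44 × 366 = 16104.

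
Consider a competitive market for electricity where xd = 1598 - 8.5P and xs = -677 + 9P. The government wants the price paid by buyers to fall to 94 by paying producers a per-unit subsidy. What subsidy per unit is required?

Required subsidy s = 70 per unit

At a buyer price of 94, quantity demanded is 1598 − 8.5·94 = 799.
Sellers supply 799 only when they receive Ps with -677 + 9·Ps = 799, i.e. Ps = 164.
s = Ps − Pb = 164 − 94 = 70.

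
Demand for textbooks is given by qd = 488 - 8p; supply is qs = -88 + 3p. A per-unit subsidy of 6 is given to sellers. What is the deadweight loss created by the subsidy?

Pre-subsidy: 488 - 8p = -88 + 3p gives p* = 576/11, q* = 760/11.
With the subsidy, sellers receive ps = pb + 6 for each unit, where pb is the price buyers pay.
Supply in terms of pb becomes qs = -88 + 3(pb + 6) = -70 + 3pb. Setting this equal to demand: 488 - 8pb = -70 + 3pb, so pb = 558/11.
Sellers receive ps = 558/11 + 6 = 624/11; q' = 488 − 8·(558/11) = 904/11.
The subsidy expands output by 904/11 − 760/11 = 144/11 past the efficient level; on those units the gap between marginal cost and willingness to pay runs from 0 up to 6.
DWL = ½ × 6 × 144/11 = 432/11.

Deadweight loss = 432/11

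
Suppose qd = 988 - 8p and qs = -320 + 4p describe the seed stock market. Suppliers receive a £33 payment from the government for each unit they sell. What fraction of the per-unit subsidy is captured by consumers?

Pre-subsidy: 988 - 8p = -320 + 4p gives p* = 109, q* = 116.
With the subsidy, sellers receive ps = pb + 33 for each unit, where pb is the price buyers pay.
Supply in terms of pb becomes qs = -320 + 4(pb + 33) = -188 + 4pb. Setting this equal to demand: 988 - 8pb = -188 + 4pb, so pb = 98.
Sellers receive ps = 98 + 33 = 131; q' = 988 − 8·98 = 204.
Buyers' price falls by p* − pb = 109 − 98 = 11; sellers' price rises by ps − p* = 131 − 109 = 22.
So consumers capture 11/33 = 1/3 of each unit of subsidy.

Consumer share = 1/3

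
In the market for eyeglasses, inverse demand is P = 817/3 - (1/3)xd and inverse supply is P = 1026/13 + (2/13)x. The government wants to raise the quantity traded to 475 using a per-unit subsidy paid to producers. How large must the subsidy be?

At x = 475, from the demand curve buyers pay Pb = 817/3 − (1/3)·475 = 114; from the supply curve sellers need Ps = 1026/13 + (2/13)·475 = 152.
The subsidy must fill the gap: s = Ps − Pb = 152 − 114 = 38.

Required subsidy s = 38 per unit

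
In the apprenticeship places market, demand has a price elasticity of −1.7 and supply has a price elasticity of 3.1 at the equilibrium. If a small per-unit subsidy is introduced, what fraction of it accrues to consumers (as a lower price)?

For a small subsidy around the equilibrium, the benefit split depends on the relative slopes, which at a point are proportional to the elasticities.
Buyer share = εs/(εs + |εd|) = 3.1/(3.1 + 1.7) = 31/48; seller share = |εd|/(εs + |εd|) = 17/48.

Consumer share = 31/48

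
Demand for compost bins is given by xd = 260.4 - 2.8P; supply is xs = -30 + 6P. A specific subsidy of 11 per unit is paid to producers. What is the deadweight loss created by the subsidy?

Deadweight loss = 115.5

Pre-subsidy: 260.4 - 2.8P = -30 + 6P gives P* = 33, x* = 168.
With the subsidy, sellers receive Ps = Pb + 11 for each unit, where Pb is the price buyers pay.
Supply in terms of Pb becomes xs = -30 + 6(Pb + 11) = 36 + 6Pb. Setting this equal to demand: 260.4 - 2.8Pb = 36 + 6Pb, so Pb = 25.5.
Sellers receive Ps = 25.5 + 11 = 36.5; x' = 260.4 − 2.8·25.5 = 189.
The subsidy expands output by 189 − 168 = 21 past the efficient level; on those units the gap between marginal cost and willingness to pay runs from 0 up to 11.
DWL = ½ × 11 × 21 = 115.5.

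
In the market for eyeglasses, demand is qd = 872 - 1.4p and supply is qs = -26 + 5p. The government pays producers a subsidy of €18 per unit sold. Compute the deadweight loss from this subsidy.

Pre-subsidy: 872 - 1.4p = -26 + 5p gives p* = 140.3125, q* = 675.5625.
With the subsidy, sellers receive ps = pb + 18 for each unit, where pb is the price buyers pay.
Supply in terms of pb becomes qs = -26 + 5(pb + 18) = 64 + 5pb. Setting this equal to demand: 872 - 1.4pb = 64 + 5pb, so pb = 126.25.
Sellers receive ps = 126.25 + 18 = 144.25; q' = 872 − 1.4·126.25 = 695.25.
The subsidy expands output by 695.25 − 675.5625 = 19.6875 past the efficient level; on those units the gap between marginal cost and willingness to pay runs from 0 up to 18.
DWL = ½ × 18 × 19.6875 = 177.1875.

Deadweight loss = €177.1875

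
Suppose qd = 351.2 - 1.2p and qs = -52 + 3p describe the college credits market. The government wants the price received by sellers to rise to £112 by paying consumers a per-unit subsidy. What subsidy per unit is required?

At a seller price of 112, quantity supplied is -52 + 3·112 = 284.
Buyers absorb 284 only when they pay pb with 351.2 − 1.2·pb = 284, i.e. pb = 56.
s = ps − pb = 112 − 56 = 56.

Required subsidy s = £56 per unit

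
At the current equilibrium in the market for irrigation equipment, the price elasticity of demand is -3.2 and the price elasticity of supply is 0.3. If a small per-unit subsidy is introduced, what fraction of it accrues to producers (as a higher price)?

For a small subsidy around the equilibrium, the benefit split depends on the relative slopes, which at a point are proportional to the elasticities.
Buyer share = εs/(εs + |εd|) = 0.3/(0.3 + 3.2) = 3/35; seller share = |εd|/(εs + |εd|) = 32/35.
So producers capture 32/35 of the subsidy.

Producer share = 32/35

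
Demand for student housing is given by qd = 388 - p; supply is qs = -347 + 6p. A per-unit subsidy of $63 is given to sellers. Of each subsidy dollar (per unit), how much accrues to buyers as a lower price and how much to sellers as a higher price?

Buyers gain $54 per unit; sellers gain $9 per unit

Pre-subsidy: 388 - p = -347 + 6p gives p* = 105, q* = 283.
With the subsidy, sellers receive ps = pb + 63 for each unit, where pb is the price buyers pay.
Supply in terms of pb becomes qs = -347 + 6(pb + 63) = 31 + 6pb. Setting this equal to demand: 388 - pb = 31 + 6pb, so pb = 51.
Sellers receive ps = 51 + 63 = 114; q' = 388 − 1·51 = 337.
Buyers' price falls by p* − pb = 105 − 51 = 54; sellers' price rises by ps − p* = 114 − 105 = 9.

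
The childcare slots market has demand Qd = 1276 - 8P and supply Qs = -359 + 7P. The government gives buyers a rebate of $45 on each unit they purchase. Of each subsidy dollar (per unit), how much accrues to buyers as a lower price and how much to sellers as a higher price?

Pre-subsidy: 1276 - 8P = -359 + 7P gives P* = 109, Q* = 404.
With the rebate, buyers effectively pay Pb = Ps − 45, where Ps is the price sellers receive.
Demand in terms of Ps becomes Qd = 1276 − 8(Ps − 45) = 1636 - 8Ps. Setting this equal to supply: 1636 - 8Ps = -359 + 7Ps, so Ps = 133.
Buyers pay Pb = 133 − 45 = 88; Q' = -359 + 7·133 = 572.
Buyers' price falls by P* − Pb = 109 − 88 = 21; sellers' price rises by Ps − P* = 133 − 109 = 24.

Buyers gain $21 per unit; sellers gain $24 per unit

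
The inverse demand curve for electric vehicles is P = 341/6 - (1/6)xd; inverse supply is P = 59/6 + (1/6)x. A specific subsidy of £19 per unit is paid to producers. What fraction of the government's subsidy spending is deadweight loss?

DWL / government spending = 19/132

Pre-subsidy: 341/6 - (1/6)x = 59/6 + (1/6)x gives x* = 141 and P* = 100/3.
With the subsidy, sellers receive Ps = Pb + 19 for each unit, where Pb is the price buyers pay.
On the curves, Pb = 341/6 - (1/6)x and Ps = 59/6 + (1/6)x; the wedge Ps − Pb = 19 gives 59/6 + (1/6)x − (341/6 - (1/6)x) = 19, so x' = 198.
Then Pb = 341/6 − (1/6)·198 = 143/6 and Ps = 59/6 + (1/6)·198 = 257/6.
ΔCS = ½(141 + 198)(100/3 − 143/6) = 1610.25; ΔPS = ½(141 + 198)(257/6 − 100/3) = 1610.25.
Government spending = 19 × 198 = 3762.
DWL = ½ × 19 × (198 − 141) = 541.5; fraction = 541.5 / 3762 = 19/132.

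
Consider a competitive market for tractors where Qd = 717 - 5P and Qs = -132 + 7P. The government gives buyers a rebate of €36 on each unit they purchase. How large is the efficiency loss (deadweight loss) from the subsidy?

Deadweight loss = €1890

Pre-subsidy: 717 - 5P = -132 + 7P gives P* = 70.75, Q* = 363.25.
With the rebate, buyers effectively pay Pb = Ps − 36, where Ps is the price sellers receive.
Demand in terms of Ps becomes Qd = 717 − 5(Ps − 36) = 897 - 5Ps. Setting this equal to supply: 897 - 5Ps = -132 + 7Ps, so Ps = 85.75.
Buyers pay Pb = 85.75 − 36 = 49.75; Q' = -132 + 7·85.75 = 468.25.
The subsidy expands output by 468.25 − 363.25 = 105 past the efficient level; on those units the gap between marginal cost and willingness to pay runs from 0 up to 36.
DWL = ½ × 36 × 105 = 1890.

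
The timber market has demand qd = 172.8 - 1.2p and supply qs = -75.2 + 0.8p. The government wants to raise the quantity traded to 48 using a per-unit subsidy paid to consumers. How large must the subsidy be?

Required subsidy s = 50 per unit

At q = 48, invert demand for the buyer price: pb = (172.8 − 48)/1.2 = 104; invert supply for the seller price: ps = (48 − (-75.2))/0.8 = 154.
The subsidy must fill the gap: s = ps − pb = 154 − 104 = 50.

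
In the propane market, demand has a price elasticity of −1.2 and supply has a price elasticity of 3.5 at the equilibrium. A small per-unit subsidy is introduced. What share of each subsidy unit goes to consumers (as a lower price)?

Consumer share = 35/47

For a small subsidy around the equilibrium, the benefit split depends on the relative slopes, which at a point are proportional to the elasticities.
Buyer share = εs/(εs + |εd|) = 3.5/(3.5 + 1.2) = 35/47; seller share = |εd|/(εs + |εd|) = 12/47.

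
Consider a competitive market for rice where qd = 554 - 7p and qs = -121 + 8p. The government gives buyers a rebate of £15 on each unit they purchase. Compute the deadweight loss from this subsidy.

Pre-subsidy: 554 - 7p = -121 + 8p gives p* = 45, q* = 239.
With the rebate, buyers effectively pay pb = ps − 15, where ps is the price sellers receive.
Demand in terms of ps becomes qd = 554 − 7(ps − 15) = 659 - 7ps. Setting this equal to supply: 659 - 7ps = -121 + 8ps, so ps = 52.
Buyers pay pb = 52 − 15 = 37; q' = -121 + 8·52 = 295.
The subsidy expands output by 295 − 239 = 56 past the efficient level; on those units the gap between marginal cost and willingness to pay runs from 0 up to 15.
DWL = ½ × 15 × 56 = 420.

Deadweight loss = £420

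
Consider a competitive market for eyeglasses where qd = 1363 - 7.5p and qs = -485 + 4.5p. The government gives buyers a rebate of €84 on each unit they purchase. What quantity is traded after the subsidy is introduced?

q' = 444.25

Pre-subsidy: 1363 - 7.5p = -485 + 4.5p gives p* = 154, q* = 208.
With the rebate, buyers effectively pay pb = ps − 84, where ps is the price sellers receive.
Demand in terms of ps becomes qd = 1363 − 7.5(ps − 84) = 1993 - 7.5ps. Setting this equal to supply: 1993 - 7.5ps = -485 + 4.5ps, so ps = 206.5.
Buyers pay pb = 206.5 − 84 = 122.5; q' = -485 + 4.5·206.5 = 444.25.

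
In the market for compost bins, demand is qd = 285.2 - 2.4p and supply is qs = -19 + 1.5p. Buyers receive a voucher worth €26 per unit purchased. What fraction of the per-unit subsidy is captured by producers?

Producer share = 8/13

Pre-subsidy: 285.2 - 2.4p = -19 + 1.5p gives p* = 78, q* = 98.
With the rebate, buyers effectively pay pb = ps − 26, where ps is the price sellers receive.
Demand in terms of ps becomes qd = 285.2 − 2.4(ps − 26) = 347.6 - 2.4ps. Setting this equal to supply: 347.6 - 2.4ps = -19 + 1.5ps, so ps = 94.
Buyers pay pb = 94 − 26 = 68; q' = -19 + 1.5·94 = 122.
Buyers' price falls by p* − pb = 78 − 68 = 10; sellers' price rises by ps − p* = 94 − 78 = 16.
So producers capture 16/26 = 8/13 of each unit of subsidy.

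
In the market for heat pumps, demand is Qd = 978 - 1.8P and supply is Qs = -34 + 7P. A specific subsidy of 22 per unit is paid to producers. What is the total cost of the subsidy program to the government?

Pre-subsidy: 978 - 1.8P = -34 + 7P gives P* = 115, Q* = 771.
With the subsidy, sellers receive Ps = Pb + 22 for each unit, where Pb is the price buyers pay.
Supply in terms of Pb becomes Qs = -34 + 7(Pb + 22) = 120 + 7Pb. Setting this equal to demand: 978 - 1.8Pb = 120 + 7Pb, so Pb = 97.5.
Sellers receive Ps = 97.5 + 22 = 119.5; Q' = 978 − 1.8·97.5 = 802.5.
Government outlay = subsidy × quantity = 22 × 802.5 = 17655.

Government cost = 17655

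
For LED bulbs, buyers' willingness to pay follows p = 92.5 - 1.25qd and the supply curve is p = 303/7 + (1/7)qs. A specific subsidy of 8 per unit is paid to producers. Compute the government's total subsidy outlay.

Pre-subsidy: 92.5 - 1.25q = 303/7 + (1/7)q gives q* = 106/3 and p* = 145/3.
With the subsidy, sellers receive ps = pb + 8 for each unit, where pb is the price buyers pay.
On the curves, pb = 92.5 - 1.25q and ps = 303/7 + (1/7)q; the wedge ps − pb = 8 gives 303/7 + (1/7)q − (92.5 - 1.25q) = 8, so q' = 534/13.
Then pb = 92.5 − 1.25·(534/13) = 535/13 and ps = 303/7 + (1/7)·(534/13) = 639/13.
Government outlay = subsidy × quantity = 8 × 534/13 = 4272/13.

Government cost = 4272/13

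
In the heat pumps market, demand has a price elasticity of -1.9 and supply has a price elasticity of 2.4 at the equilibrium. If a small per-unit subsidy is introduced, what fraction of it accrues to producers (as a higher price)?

For a small subsidy around the equilibrium, the benefit split depends on the relative slopes, which at a point are proportional to the elasticities.
Buyer share = εs/(εs + |εd|) = 2.4/(2.4 + 1.9) = 24/43; seller share = |εd|/(εs + |εd|) = 19/43.
So producers capture 19/43 of the subsidy.

Producer share = 19/43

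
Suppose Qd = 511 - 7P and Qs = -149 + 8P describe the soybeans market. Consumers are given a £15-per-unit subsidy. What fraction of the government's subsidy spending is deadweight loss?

Pre-subsidy: 511 - 7P = -149 + 8P gives P* = 44, Q* = 203.
With the rebate, buyers effectively pay Pb = Ps − 15, where Ps is the price sellers receive.
Demand in terms of Ps becomes Qd = 511 − 7(Ps − 15) = 616 - 7Ps. Setting this equal to supply: 616 - 7Ps = -149 + 8Ps, so Ps = 51.
Buyers pay Pb = 51 − 15 = 36; Q' = -149 + 8·51 = 259.
ΔCS = ½(203 + 259)(44 − 36) = 1848; ΔPS = ½(203 + 259)(51 − 44) = 1617.
Government spending = 15 × 259 = 3885.
DWL = ½ × 15 × (259 − 203) = 420; fraction = 420 / 3885 = 4/37.

DWL / government spending = 4/37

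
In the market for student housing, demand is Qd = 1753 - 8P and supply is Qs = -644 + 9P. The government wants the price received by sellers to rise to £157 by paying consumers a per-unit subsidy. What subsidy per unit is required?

At a seller price of 157, quantity supplied is -644 + 9·157 = 769.
Buyers absorb 769 only when they pay Pb with 1753 − 8·Pb = 769, i.e. Pb = 123.
s = Ps − Pb = 157 − 123 = 34.

Required subsidy s = £34 per unit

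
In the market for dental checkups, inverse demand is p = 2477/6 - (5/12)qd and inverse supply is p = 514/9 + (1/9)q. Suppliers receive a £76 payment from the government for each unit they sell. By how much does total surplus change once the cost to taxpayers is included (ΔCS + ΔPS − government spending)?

Net change in total surplus = -£5472

Pre-subsidy: 2477/6 - (5/12)q = 514/9 + (1/9)q gives q* = 674 and p* = 132.
With the subsidy, sellers receive ps = pb + 76 for each unit, where pb is the price buyers pay.
On the curves, pb = 2477/6 - (5/12)q and ps = 514/9 + (1/9)q; the wedge ps − pb = 76 gives 514/9 + (1/9)q − (2477/6 - (5/12)q) = 76, so q' = 818.
Then pb = 2477/6 − (5/12)·818 = 72 and ps = 514/9 + (1/9)·818 = 148.
ΔCS = ½(674 + 818)(132 − 72) = 44760; ΔPS = ½(674 + 818)(148 − 132) = 11936.
Government spending = 76 × 818 = 62168.
Net change = 44760 + 11936 − 62168 = -5472. The loss equals the DWL triangle ½·76·144.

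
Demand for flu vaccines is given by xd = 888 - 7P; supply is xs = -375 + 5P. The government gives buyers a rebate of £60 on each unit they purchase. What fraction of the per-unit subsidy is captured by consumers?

Consumer share = 5/12

Pre-subsidy: 888 - 7P = -375 + 5P gives P* = 105.25, x* = 151.25.
With the rebate, buyers effectively pay Pb = Ps − 60, where Ps is the price sellers receive.
Demand in terms of Ps becomes xd = 888 − 7(Ps − 60) = 1308 - 7Ps. Setting this equal to supply: 1308 - 7Ps = -375 + 5Ps, so Ps = 140.25.
Buyers pay Pb = 140.25 − 60 = 80.25; x' = -375 + 5·140.25 = 326.25.
Buyers' price falls by P* − Pb = 105.25 − 80.25 = 25; sellers' price rises by Ps − P* = 140.25 − 105.25 = 35.
So consumers capture 25/60 = 5/12 of each unit of subsidy.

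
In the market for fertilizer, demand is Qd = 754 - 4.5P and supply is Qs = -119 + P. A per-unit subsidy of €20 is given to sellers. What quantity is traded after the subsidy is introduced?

Pre-subsidy: 754 - 4.5P = -119 + P gives P* = 1746/11, Q* = 437/11.
With the subsidy, sellers receive Ps = Pb + 20 for each unit, where Pb is the price buyers pay.
Supply in terms of Pb becomes Qs = -119 + 1(Pb + 20) = -99 + Pb. Setting this equal to demand: 754 - 4.5Pb = -99 + Pb, so Pb = 1706/11.
Sellers receive Ps = 1706/11 + 20 = 1926/11; Q' = 754 − 4.5·(1706/11) = 617/11.

Q' = 617/11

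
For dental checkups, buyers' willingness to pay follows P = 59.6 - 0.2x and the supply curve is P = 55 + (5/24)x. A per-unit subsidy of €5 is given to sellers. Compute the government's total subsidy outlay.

Government cost = 5760/49

Pre-subsidy: 59.6 - 0.2x = 55 + (5/24)x gives x* = 552/49 and P* = 2810/49.
With the subsidy, sellers receive Ps = Pb + 5 for each unit, where Pb is the price buyers pay.
On the curves, Pb = 59.6 - 0.2x and Ps = 55 + (5/24)x; the wedge Ps − Pb = 5 gives 55 + (5/24)x − (59.6 - 0.2x) = 5, so x' = 1152/49.
Then Pb = 59.6 − 0.2·(1152/49) = 2690/49 and Ps = 55 + (5/24)·(1152/49) = 2935/49.
Government outlay = subsidy × quantity = 5 × 1152/49 = 5760/49.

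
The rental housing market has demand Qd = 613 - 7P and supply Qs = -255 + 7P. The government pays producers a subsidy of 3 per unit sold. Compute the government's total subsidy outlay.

Government cost = 568.5

Pre-subsidy: 613 - 7P = -255 + 7P gives P* = 62, Q* = 179.
With the subsidy, sellers receive Ps = Pb + 3 for each unit, where Pb is the price buyers pay.
Supply in terms of Pb becomes Qs = -255 + 7(Pb + 3) = -234 + 7Pb. Setting this equal to demand: 613 - 7Pb = -234 + 7Pb, so Pb = 60.5.
Sellers receive Ps = 60.5 + 3 = 63.5; Q' = 613 − 7·60.5 = 189.5.
Government outlay = subsidy × quantity = 3 × 189.5 = 568.5.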